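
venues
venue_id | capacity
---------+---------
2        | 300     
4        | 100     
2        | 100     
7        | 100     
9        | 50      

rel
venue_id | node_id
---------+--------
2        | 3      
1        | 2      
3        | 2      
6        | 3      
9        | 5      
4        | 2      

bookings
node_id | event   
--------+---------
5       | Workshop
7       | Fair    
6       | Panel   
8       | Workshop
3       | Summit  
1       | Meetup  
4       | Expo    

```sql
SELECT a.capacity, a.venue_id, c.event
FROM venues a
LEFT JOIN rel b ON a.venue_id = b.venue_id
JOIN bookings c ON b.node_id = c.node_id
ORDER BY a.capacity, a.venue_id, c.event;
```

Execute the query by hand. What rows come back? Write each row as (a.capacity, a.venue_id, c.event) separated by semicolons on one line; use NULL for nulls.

Evaluate left to right. First `venues a LEFT JOIN rel b` on venue_id: 5 row(s).
Then INNER JOIN `bookings c` on node_id: keep only rows whose b.node_id appears in c.

(50, 9, Workshop); (100, 2, Summit); (300, 2, Summit)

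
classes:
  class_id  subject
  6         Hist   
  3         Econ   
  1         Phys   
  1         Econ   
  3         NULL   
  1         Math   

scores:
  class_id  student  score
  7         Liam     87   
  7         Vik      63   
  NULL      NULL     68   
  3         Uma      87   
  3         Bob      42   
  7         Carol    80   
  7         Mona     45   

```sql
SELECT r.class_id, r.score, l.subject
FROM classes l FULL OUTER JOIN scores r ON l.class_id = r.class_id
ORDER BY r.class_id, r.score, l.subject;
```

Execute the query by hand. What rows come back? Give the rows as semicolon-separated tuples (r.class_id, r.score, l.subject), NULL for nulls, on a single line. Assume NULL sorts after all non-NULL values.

FULL OUTER JOIN keeps every row from both sides; unmatched rows get NULL for the other side's columns.
Matching on l.class_id = r.class_id. A NULL in a compared column never satisfies the condition.
Matched pairs: 4; unmatched l rows kept: 4; unmatched r rows kept: 5.

(3, 42, Econ); (3, 42, NULL); (3, 87, Econ); (3, 87, NULL); (7, 45, NULL); (7, 63, NULL); (7, 80, NULL); (7, 87, NULL); (NULL, 68, NULL); (NULL, NULL, Econ); (NULL, NULL, Hist); (NULL, NULL, Math); (NULL, NULL, Phys)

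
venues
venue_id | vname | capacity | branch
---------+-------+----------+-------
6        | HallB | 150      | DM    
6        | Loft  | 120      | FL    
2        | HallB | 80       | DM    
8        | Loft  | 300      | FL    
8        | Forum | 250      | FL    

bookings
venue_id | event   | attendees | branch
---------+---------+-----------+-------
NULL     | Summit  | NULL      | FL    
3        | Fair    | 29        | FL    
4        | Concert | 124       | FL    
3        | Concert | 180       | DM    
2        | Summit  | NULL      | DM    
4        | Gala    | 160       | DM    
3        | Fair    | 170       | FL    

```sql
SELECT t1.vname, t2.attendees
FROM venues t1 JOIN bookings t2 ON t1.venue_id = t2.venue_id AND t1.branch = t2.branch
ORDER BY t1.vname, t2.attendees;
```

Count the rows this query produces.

INNER JOIN keeps only pairs where the ON condition holds.
Matching on t1.venue_id = t2.venue_id AND t1.branch = t2.branch. A NULL in a compared column never satisfies the condition.
- venue_id=6, branch=DM: no matching t2 row, dropped.
- venue_id=6, branch=FL: no matching t2 row, dropped.
- venue_id=2, branch=DM: 1 matching t2 row(s), so 1 row(s) emitted.
- venue_id=8, branch=FL: no matching t2 row, dropped.
- venue_id=8, branch=FL: no matching t2 row, dropped.
Total: 1 rows.

1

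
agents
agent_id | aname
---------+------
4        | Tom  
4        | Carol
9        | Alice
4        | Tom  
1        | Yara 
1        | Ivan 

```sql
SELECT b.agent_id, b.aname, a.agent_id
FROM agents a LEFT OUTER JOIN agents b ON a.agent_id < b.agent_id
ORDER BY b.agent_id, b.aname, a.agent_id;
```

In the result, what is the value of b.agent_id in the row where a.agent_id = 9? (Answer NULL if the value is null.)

LEFT JOIN keeps every row from `agents a`; unmatched rows get NULL for `agents b`'s columns.
Matching on a.agent_id < b.agent_id.
- a[0] agent_id=4 → 1 match(es) in b → 1 row(s).
- a[1] agent_id=4 → 1 match(es) in b → 1 row(s).
- a[2] agent_id=9 → no match; kept with NULLs on the b side.
- a[3] agent_id=4 → 1 match(es) in b → 1 row(s).
- a[4] agent_id=1 → 4 match(es) in b → 4 row(s).
- a[5] agent_id=1 → 4 match(es) in b → 4 row(s).

NULL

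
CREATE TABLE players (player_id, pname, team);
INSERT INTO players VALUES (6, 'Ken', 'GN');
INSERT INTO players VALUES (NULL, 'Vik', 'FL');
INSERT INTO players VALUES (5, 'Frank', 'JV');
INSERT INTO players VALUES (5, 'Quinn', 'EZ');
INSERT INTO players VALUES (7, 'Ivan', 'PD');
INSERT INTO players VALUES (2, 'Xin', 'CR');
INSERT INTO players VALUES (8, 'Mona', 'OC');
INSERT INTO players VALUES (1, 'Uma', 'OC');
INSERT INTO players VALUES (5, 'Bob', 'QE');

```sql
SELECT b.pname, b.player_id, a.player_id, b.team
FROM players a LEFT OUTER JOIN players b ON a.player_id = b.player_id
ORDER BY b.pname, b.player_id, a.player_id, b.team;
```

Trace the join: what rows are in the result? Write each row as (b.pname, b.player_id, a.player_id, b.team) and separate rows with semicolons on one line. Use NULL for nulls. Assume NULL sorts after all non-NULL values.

LEFT JOIN keeps every row from `players a`; unmatched rows get NULL for `players b`'s columns.
Matching on a.player_id = b.player_id. A NULL in a compared column never satisfies the condition.
- a[0] player_id=6 → 1 match(es) in b → 1 row(s).
- a[1] player_id=NULL → no match; kept with NULLs on the b side.
- a[2] player_id=5 → 3 match(es) in b → 3 row(s).
- a[3] player_id=5 → 3 match(es) in b → 3 row(s).
- a[4] player_id=7 → 1 match(es) in b → 1 row(s).
- a[5] player_id=2 → 1 match(es) in b → 1 row(s).
- a[6] player_id=8 → 1 match(es) in b → 1 row(s).
- a[7] player_id=1 → 1 match(es) in b → 1 row(s).
- a[8] player_id=5 → 3 match(es) in b → 3 row(s).

(Bob, 5, 5, QE); (Bob, 5, 5, QE); (Bob, 5, 5, QE); (Frank, 5, 5, JV); (Frank, 5, 5, JV); (Frank, 5, 5, JV); (Ivan, 7, 7, PD); (Ken, 6, 6, GN); (Mona, 8, 8, OC); (Quinn, 5, 5, EZ); (Quinn, 5, 5, EZ); (Quinn, 5, 5, EZ); (Uma, 1, 1, OC); (Xin, 2, 2, CR); (NULL, NULL, NULL, NULL)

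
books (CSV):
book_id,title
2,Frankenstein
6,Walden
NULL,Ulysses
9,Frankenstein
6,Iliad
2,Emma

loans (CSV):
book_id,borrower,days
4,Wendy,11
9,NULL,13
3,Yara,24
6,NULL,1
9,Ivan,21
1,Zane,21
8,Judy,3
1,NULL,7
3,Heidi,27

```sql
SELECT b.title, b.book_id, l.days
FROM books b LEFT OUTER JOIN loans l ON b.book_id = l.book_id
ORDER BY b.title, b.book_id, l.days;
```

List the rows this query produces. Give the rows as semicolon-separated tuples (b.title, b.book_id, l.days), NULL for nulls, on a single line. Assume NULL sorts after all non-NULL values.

(Emma, 2, NULL); (Frankenstein, 2, NULL); (Frankenstein, 9, 13); (Frankenstein, 9, 21); (Iliad, 6, 1); (Ulysses, NULL, NULL); (Walden, 6, 1)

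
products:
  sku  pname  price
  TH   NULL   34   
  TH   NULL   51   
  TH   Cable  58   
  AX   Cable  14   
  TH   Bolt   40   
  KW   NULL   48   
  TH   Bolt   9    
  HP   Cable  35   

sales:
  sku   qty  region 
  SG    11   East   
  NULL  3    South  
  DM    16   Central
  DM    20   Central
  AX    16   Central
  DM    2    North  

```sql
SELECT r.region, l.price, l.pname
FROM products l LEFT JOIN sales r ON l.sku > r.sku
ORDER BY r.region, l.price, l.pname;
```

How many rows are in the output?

34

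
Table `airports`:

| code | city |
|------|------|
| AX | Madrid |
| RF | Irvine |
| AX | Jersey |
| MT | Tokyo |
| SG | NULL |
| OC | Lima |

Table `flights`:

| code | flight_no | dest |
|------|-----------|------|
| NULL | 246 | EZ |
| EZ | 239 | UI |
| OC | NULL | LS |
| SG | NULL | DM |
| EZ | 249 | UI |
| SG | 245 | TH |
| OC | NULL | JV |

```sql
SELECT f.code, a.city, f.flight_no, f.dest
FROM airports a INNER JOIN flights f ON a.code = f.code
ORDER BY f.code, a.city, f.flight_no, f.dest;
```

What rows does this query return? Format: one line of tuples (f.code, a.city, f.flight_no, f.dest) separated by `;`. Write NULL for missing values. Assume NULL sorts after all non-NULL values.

(OC, Lima, NULL, JV); (OC, Lima, NULL, LS); (SG, NULL, 245, TH); (SG, NULL, NULL, DM)

INNER JOIN keeps only pairs where the ON condition holds.
Matching on a.code = f.code. A NULL in a compared column never satisfies the condition.
Matched pairs: 4.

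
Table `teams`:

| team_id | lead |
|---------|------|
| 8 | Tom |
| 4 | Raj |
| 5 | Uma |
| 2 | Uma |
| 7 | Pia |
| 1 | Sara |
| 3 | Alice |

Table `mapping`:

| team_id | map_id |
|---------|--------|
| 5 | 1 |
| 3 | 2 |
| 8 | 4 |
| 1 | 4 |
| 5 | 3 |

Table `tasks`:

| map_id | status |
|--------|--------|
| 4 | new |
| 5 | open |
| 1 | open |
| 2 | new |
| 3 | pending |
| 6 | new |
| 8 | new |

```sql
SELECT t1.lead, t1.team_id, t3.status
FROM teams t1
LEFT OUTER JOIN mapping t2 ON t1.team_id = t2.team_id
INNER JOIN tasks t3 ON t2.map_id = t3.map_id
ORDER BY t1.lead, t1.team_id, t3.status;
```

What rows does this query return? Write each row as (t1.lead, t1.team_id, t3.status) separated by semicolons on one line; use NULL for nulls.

(Alice, 3, new); (Sara, 1, new); (Tom, 8, new); (Uma, 5, open); (Uma, 5, pending)

Step 1 — t1 LEFT JOIN t2 on team_id → 8 row(s).
Then INNER JOIN `tasks t3` on map_id: keep only rows whose t2.map_id appears in t3.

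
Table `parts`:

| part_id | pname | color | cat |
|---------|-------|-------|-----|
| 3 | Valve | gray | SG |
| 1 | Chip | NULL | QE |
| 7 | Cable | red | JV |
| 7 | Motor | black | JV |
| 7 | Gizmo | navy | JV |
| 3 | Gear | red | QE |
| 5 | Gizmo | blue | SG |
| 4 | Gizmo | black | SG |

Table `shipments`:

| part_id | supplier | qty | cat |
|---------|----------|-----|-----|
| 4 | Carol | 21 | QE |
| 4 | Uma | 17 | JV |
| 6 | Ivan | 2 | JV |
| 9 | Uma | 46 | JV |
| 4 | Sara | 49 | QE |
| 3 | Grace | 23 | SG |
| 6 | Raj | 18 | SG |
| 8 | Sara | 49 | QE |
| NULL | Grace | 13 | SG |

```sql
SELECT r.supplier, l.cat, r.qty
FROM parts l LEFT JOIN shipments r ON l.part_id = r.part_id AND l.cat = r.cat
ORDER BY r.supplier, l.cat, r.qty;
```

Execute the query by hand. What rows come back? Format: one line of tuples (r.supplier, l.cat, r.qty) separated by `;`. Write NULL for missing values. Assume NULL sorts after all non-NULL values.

LEFT JOIN keeps every row from `parts`; unmatched rows get NULL for `shipments`'s columns.
Matching on l.part_id = r.part_id AND l.cat = r.cat. A NULL in a compared column never satisfies the condition.
Matched pairs: 1; unmatched l rows kept: 7.

(Grace, SG, 23); (NULL, JV, NULL); (NULL, JV, NULL); (NULL, JV, NULL); (NULL, QE, NULL); (NULL, QE, NULL); (NULL, SG, NULL); (NULL, SG, NULL)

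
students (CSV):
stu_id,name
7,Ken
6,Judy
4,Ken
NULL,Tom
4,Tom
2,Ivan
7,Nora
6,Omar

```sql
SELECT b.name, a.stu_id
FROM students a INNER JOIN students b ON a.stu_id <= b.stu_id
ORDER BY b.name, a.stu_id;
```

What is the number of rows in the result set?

31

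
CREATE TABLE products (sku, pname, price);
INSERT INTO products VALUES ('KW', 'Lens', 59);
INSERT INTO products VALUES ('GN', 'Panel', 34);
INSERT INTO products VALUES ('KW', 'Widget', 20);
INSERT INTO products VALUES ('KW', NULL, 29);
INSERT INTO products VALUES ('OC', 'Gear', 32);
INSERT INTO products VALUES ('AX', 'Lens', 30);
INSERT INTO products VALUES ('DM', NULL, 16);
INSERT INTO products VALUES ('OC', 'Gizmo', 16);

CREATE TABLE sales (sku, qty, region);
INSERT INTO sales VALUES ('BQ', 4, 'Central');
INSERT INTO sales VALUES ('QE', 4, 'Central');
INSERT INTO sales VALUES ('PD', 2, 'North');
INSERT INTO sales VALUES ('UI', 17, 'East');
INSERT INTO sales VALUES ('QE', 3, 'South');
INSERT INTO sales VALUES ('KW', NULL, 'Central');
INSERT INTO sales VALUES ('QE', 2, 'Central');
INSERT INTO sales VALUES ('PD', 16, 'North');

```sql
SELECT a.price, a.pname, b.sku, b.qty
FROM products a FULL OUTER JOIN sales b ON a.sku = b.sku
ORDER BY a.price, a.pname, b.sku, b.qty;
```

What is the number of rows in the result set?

15

FULL OUTER JOIN keeps every row from both sides; unmatched rows get NULL for the other side's columns.
Matching on a.sku = b.sku.
- a row (sku=KW): matches 1 b row(s) → 1 output row(s).
- a row (sku=GN): no match → kept, b columns NULL.
- a row (sku=KW): matches 1 b row(s) → 1 output row(s).
- a row (sku=KW): matches 1 b row(s) → 1 output row(s).
- a row (sku=OC): no match → kept, b columns NULL.
- a row (sku=AX): no match → kept, b columns NULL.
- a row (sku=DM): no match → kept, b columns NULL.
- a row (sku=OC): no match → kept, b columns NULL.
- plus 7 unmatched b row(s), each kept with NULL a columns.
Total: 3 matched + 12 padded = 15 rows.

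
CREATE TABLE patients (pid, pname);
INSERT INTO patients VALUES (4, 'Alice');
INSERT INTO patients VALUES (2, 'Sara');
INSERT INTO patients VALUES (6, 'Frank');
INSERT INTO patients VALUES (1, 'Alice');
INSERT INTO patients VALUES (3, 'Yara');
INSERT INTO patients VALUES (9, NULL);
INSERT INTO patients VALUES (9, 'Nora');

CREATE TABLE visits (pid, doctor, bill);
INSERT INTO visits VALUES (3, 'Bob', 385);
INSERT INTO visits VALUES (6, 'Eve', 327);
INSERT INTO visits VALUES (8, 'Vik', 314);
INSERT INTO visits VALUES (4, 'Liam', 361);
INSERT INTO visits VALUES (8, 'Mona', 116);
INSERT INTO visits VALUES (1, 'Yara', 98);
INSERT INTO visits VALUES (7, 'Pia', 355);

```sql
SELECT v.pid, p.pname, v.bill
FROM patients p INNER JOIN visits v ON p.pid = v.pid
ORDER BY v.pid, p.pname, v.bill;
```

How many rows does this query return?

4

INNER JOIN keeps only pairs where the ON condition holds.
Matching on p.pid = v.pid.
- p[0] pid=4 → 1 match(es) in v → 1 row(s).
- p[1] pid=2 → no match; dropped.
- p[2] pid=6 → 1 match(es) in v → 1 row(s).
- p[3] pid=1 → 1 match(es) in v → 1 row(s).
- p[4] pid=3 → 1 match(es) in v → 1 row(s).
- p[5] pid=9 → no match; dropped.
- p[6] pid=9 → no match; dropped.
Total: 4 rows.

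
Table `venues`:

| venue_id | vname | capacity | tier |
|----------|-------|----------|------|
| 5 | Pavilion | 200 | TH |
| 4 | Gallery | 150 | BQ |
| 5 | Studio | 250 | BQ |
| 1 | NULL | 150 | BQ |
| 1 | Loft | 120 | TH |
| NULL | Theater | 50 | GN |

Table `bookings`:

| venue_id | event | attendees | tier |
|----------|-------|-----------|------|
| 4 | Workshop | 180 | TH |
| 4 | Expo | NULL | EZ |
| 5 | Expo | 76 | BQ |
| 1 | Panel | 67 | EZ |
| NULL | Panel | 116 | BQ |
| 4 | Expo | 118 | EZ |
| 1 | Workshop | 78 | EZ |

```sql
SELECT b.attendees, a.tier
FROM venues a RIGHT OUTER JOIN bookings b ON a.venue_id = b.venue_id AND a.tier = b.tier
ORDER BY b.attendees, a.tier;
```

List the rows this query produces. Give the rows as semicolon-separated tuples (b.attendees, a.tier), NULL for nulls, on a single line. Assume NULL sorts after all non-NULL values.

(67, NULL); (76, BQ); (78, NULL); (116, NULL); (118, NULL); (180, NULL); (NULL, NULL)

RIGHT JOIN keeps every row from `bookings`; unmatched rows get NULL for `venues`'s columns.
Matching on a.venue_id = b.venue_id AND a.tier = b.tier. A NULL in a compared column never satisfies the condition.
- venue_id=5, tier=TH: no matching b row.
- venue_id=4, tier=BQ: no matching b row.
- venue_id=5, tier=BQ: 1 matching b row(s), so 1 row(s) emitted.
- venue_id=1, tier=BQ: no matching b row.
- venue_id=1, tier=TH: no matching b row.
- venue_id=NULL, tier=GN: no matching b row.
- 6 b row(s) had no a match → kept, a columns NULL.
After projecting and ordering:
b.attendees | a.tier
67 | NULL
76 | BQ
78 | NULL
116 | NULL
118 | NULL
180 | NULL
NULL | NULL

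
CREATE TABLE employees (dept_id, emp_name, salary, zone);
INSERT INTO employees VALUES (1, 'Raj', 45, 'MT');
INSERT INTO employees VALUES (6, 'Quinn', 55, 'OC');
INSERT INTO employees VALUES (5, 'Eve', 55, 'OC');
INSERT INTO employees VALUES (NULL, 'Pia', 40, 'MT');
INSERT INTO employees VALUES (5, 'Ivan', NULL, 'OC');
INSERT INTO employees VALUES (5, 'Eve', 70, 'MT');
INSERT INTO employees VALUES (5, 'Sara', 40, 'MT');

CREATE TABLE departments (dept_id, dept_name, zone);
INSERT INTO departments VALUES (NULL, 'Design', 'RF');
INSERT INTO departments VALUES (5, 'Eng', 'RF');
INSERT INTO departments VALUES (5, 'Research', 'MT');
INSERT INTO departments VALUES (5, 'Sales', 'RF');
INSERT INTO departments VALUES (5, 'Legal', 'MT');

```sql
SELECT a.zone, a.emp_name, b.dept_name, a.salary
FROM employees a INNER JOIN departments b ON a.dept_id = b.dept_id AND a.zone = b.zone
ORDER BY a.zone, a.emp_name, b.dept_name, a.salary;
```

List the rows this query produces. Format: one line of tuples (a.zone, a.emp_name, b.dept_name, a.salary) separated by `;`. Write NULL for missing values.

(MT, Eve, Legal, 70); (MT, Eve, Research, 70); (MT, Sara, Legal, 40); (MT, Sara, Research, 40)

INNER JOIN keeps only pairs where the ON condition holds.
Matching on a.dept_id = b.dept_id AND a.zone = b.zone. A NULL in a compared column never satisfies the condition.
Matched pairs: 4.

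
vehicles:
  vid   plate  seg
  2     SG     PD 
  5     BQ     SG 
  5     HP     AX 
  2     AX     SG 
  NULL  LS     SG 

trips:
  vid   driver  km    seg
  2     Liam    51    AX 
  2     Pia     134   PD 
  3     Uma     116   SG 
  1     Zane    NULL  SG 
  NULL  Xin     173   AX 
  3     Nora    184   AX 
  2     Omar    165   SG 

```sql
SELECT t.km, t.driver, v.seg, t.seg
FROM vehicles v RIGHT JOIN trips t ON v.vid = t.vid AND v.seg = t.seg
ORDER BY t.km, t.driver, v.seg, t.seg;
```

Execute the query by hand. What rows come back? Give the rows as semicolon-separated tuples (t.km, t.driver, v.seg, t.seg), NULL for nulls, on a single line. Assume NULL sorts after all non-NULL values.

(51, Liam, NULL, AX); (116, Uma, NULL, SG); (134, Pia, PD, PD); (165, Omar, SG, SG); (173, Xin, NULL, AX); (184, Nora, NULL, AX); (NULL, Zane, NULL, SG)

RIGHT JOIN keeps every row from `trips`; unmatched rows get NULL for `vehicles`'s columns.
Matching on v.vid = t.vid AND v.seg = t.seg. A NULL in a compared column never satisfies the condition.
- v (vid=2, seg=PD) pairs with 1 row(s) of t.
- v (vid=5, seg=SG) has no partner in t.
- v (vid=5, seg=AX) has no partner in t.
- v (vid=2, seg=SG) pairs with 1 row(s) of t.
- v (vid=NULL, seg=SG) has no partner in t.
- 5 row(s) from t found no v partner → padded with NULL.
After projecting and ordering:
t.km | t.driver | v.seg | t.seg
51 | Liam | NULL | AX
116 | Uma | NULL | SG
134 | Pia | PD | PD
165 | Omar | SG | SG
173 | Xin | NULL | AX
184 | Nora | NULL | AX
NULL | Zane | NULL | SG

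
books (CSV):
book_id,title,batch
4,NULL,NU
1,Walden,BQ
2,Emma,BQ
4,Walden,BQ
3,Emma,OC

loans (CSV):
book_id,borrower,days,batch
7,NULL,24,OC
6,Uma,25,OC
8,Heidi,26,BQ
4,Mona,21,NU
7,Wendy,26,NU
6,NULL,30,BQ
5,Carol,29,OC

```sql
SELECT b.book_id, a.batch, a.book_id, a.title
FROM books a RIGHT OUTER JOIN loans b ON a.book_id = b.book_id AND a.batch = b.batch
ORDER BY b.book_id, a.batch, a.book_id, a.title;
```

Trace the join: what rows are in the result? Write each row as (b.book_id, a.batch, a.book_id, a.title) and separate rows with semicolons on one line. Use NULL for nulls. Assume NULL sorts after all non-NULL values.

(4, NU, 4, NULL); (5, NULL, NULL, NULL); (6, NULL, NULL, NULL); (6, NULL, NULL, NULL); (7, NULL, NULL, NULL); (7, NULL, NULL, NULL); (8, NULL, NULL, NULL)

RIGHT JOIN keeps every row from `loans`; unmatched rows get NULL for `books`'s columns.
Matching on a.book_id = b.book_id AND a.batch = b.batch.
Matched pairs: 1; unmatched b rows kept: 6.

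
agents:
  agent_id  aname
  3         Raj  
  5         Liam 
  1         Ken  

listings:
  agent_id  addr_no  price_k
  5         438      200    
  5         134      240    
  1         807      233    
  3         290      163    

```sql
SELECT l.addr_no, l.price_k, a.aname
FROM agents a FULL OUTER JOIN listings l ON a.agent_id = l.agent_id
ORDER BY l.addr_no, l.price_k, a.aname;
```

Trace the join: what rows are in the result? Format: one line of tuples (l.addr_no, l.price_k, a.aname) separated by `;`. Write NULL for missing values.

(134, 240, Liam); (290, 163, Raj); (438, 200, Liam); (807, 233, Ken)

FULL OUTER JOIN keeps every row from both sides; unmatched rows get NULL for the other side's columns.
Matching on a.agent_id = l.agent_id.
- a[0] agent_id=3 → 1 match(es) in l → 1 row(s).
- a[1] agent_id=5 → 2 match(es) in l → 2 row(s).
- a[2] agent_id=1 → 1 match(es) in l → 1 row(s).
After projecting and ordering:
l.addr_no | l.price_k | a.aname
134 | 240 | Liam
290 | 163 | Raj
438 | 200 | Liam
807 | 233 | Ken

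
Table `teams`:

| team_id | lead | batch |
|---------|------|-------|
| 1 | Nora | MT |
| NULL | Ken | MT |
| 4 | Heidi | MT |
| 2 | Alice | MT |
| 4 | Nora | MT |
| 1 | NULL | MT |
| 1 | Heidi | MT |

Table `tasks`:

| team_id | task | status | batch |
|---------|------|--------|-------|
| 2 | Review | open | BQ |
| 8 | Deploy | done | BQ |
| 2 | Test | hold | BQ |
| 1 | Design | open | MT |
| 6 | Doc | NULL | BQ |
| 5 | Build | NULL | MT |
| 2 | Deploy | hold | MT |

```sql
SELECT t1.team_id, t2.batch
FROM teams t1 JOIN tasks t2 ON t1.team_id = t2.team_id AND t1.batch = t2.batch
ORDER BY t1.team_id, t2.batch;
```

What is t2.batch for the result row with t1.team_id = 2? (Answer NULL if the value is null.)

MT

INNER JOIN keeps only pairs where the ON condition holds.
Matching on t1.team_id = t2.team_id AND t1.batch = t2.batch. A NULL in a compared column never satisfies the condition.
- team_id=1, batch=MT: 1 matching t2 row(s), so 1 row(s) emitted.
- team_id=NULL, batch=MT: no matching t2 row, dropped.
- team_id=4, batch=MT: no matching t2 row, dropped.
- team_id=2, batch=MT: 1 matching t2 row(s), so 1 row(s) emitted.
- team_id=4, batch=MT: no matching t2 row, dropped.
- team_id=1, batch=MT: 1 matching t2 row(s), so 1 row(s) emitted.
- team_id=1, batch=MT: 1 matching t2 row(s), so 1 row(s) emitted.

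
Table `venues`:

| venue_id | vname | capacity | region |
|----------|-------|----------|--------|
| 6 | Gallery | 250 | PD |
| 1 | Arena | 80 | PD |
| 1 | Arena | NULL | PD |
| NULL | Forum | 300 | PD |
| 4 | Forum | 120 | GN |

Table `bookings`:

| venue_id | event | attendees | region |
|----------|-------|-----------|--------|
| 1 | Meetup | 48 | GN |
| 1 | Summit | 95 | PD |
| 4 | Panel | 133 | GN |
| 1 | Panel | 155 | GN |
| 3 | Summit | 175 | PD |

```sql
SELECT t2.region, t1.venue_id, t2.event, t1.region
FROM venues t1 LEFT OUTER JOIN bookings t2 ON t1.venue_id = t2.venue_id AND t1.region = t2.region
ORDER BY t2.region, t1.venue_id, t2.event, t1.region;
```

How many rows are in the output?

LEFT JOIN keeps every row from `venues`; unmatched rows get NULL for `bookings`'s columns.
Matching on t1.venue_id = t2.venue_id AND t1.region = t2.region. A NULL in a compared column never satisfies the condition.
Matched pairs: 3; unmatched t1 rows kept: 2.
Total: 3 matched + 2 padded = 5 rows.

5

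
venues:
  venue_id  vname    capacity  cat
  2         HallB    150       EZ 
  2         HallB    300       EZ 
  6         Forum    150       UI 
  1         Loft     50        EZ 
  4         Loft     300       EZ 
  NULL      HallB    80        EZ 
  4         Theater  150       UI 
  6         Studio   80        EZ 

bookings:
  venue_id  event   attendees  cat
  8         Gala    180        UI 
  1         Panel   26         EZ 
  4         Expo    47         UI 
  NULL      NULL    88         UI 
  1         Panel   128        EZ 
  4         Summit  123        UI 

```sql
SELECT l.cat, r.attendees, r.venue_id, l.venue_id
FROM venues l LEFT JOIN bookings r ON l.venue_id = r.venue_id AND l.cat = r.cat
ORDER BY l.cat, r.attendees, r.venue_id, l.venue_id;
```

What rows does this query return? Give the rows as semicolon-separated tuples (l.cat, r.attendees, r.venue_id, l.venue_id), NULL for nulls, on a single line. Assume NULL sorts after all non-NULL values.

(EZ, 26, 1, 1); (EZ, 128, 1, 1); (EZ, NULL, NULL, 2); (EZ, NULL, NULL, 2); (EZ, NULL, NULL, 4); (EZ, NULL, NULL, 6); (EZ, NULL, NULL, NULL); (UI, 47, 4, 4); (UI, 123, 4, 4); (UI, NULL, NULL, 6)

LEFT JOIN keeps every row from `venues`; unmatched rows get NULL for `bookings`'s columns.
Matching on l.venue_id = r.venue_id AND l.cat = r.cat. A NULL in a compared column never satisfies the condition.
Matched pairs: 4; unmatched l rows kept: 6.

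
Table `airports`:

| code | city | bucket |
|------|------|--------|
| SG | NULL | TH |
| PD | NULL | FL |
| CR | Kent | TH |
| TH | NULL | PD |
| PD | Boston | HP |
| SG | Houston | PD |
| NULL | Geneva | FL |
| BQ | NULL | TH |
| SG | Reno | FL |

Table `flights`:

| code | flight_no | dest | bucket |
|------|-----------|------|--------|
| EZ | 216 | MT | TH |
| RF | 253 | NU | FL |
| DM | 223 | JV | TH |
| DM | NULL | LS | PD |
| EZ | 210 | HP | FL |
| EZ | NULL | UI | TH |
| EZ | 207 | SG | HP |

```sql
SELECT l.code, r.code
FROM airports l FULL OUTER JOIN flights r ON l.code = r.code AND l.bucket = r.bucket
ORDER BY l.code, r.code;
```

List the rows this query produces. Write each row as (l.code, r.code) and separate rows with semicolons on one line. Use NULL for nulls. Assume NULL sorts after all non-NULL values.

FULL OUTER JOIN keeps every row from both sides; unmatched rows get NULL for the other side's columns.
Matching on l.code = r.code AND l.bucket = r.bucket. A NULL in a compared column never satisfies the condition.
- l row (code=SG, bucket=TH): no match → kept, r columns NULL.
- l row (code=PD, bucket=FL): no match → kept, r columns NULL.
- l row (code=CR, bucket=TH): no match → kept, r columns NULL.
- l row (code=TH, bucket=PD): no match → kept, r columns NULL.
- l row (code=PD, bucket=HP): no match → kept, r columns NULL.
- l row (code=SG, bucket=PD): no match → kept, r columns NULL.
- l row (code=NULL, bucket=FL): no match → kept, r columns NULL.
- l row (code=BQ, bucket=TH): no match → kept, r columns NULL.
- l row (code=SG, bucket=FL): no match → kept, r columns NULL.
- 7 r row(s) had no l match → kept, l columns NULL.

(BQ, NULL); (CR, NULL); (PD, NULL); (PD, NULL); (SG, NULL); (SG, NULL); (SG, NULL); (TH, NULL); (NULL, DM); (NULL, DM); (NULL, EZ); (NULL, EZ); (NULL, EZ); (NULL, EZ); (NULL, RF); (NULL, NULL)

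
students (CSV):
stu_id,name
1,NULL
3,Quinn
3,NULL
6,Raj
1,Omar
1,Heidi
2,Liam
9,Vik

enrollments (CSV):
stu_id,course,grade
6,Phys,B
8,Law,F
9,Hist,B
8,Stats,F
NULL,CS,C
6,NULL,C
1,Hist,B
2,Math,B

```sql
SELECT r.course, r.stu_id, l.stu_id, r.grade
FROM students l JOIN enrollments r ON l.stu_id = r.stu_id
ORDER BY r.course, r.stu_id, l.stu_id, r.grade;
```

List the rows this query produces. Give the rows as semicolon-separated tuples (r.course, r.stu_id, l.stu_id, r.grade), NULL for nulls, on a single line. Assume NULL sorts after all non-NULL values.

(Hist, 1, 1, B); (Hist, 1, 1, B); (Hist, 1, 1, B); (Hist, 9, 9, B); (Math, 2, 2, B); (Phys, 6, 6, B); (NULL, 6, 6, C)

INNER JOIN keeps only pairs where the ON condition holds.
Matching on l.stu_id = r.stu_id. A NULL in a compared column never satisfies the condition.
- stu_id=1: 1 matching r row(s), so 1 row(s) emitted.
- stu_id=3: no matching r row, dropped.
- stu_id=3: no matching r row, dropped.
- stu_id=6: 2 matching r row(s), so 2 row(s) emitted.
- stu_id=1: 1 matching r row(s), so 1 row(s) emitted.
- stu_id=1: 1 matching r row(s), so 1 row(s) emitted.
- stu_id=2: 1 matching r row(s), so 1 row(s) emitted.
- stu_id=9: 1 matching r row(s), so 1 row(s) emitted.
After projecting and ordering:
r.course | r.stu_id | l.stu_id | r.grade
Hist | 1 | 1 | B
Hist | 1 | 1 | B
Hist | 1 | 1 | B
Hist | 9 | 9 | B
Math | 2 | 2 | B
Phys | 6 | 6 | B
NULL | 6 | 6 | C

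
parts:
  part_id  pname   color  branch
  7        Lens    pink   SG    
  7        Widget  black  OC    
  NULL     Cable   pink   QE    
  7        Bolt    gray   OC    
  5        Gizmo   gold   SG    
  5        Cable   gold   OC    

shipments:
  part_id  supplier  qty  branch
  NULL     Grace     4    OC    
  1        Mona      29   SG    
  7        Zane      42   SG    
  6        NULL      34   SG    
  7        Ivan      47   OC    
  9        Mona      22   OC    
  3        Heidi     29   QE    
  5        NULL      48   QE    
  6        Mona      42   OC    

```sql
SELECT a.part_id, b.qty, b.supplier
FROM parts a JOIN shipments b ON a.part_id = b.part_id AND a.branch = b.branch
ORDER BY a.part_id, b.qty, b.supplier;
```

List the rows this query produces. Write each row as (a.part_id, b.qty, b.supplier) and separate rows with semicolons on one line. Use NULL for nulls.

(7, 42, Zane); (7, 47, Ivan); (7, 47, Ivan)

INNER JOIN keeps only pairs where the ON condition holds.
Matching on a.part_id = b.part_id AND a.branch = b.branch. A NULL in a compared column never satisfies the condition.
Matched pairs: 3.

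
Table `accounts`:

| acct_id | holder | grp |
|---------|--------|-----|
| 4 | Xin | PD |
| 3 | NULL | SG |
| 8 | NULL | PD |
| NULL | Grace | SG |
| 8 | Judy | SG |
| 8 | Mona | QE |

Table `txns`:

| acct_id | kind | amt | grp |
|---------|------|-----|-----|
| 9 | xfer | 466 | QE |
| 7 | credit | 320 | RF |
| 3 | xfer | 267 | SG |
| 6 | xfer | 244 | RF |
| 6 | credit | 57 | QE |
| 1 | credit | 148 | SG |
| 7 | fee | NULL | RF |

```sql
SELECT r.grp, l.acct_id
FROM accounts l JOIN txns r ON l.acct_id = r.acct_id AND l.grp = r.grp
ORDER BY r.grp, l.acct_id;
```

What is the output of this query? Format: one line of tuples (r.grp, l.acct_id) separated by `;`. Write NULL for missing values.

(SG, 3)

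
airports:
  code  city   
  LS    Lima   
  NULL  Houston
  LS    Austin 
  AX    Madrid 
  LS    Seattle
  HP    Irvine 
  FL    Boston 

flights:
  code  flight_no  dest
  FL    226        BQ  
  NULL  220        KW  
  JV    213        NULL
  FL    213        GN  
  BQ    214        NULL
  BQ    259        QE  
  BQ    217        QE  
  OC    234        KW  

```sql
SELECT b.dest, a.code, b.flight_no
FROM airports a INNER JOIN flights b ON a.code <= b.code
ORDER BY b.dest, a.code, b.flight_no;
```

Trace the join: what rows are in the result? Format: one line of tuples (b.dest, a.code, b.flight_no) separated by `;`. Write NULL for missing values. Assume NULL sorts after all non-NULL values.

(BQ, AX, 226); (BQ, FL, 226); (GN, AX, 213); (GN, FL, 213); (KW, AX, 234); (KW, FL, 234); (KW, HP, 234); (KW, LS, 234); (KW, LS, 234); (KW, LS, 234); (QE, AX, 217); (QE, AX, 259); (NULL, AX, 213); (NULL, AX, 214); (NULL, FL, 213); (NULL, HP, 213)

INNER JOIN keeps only pairs where the ON condition holds.
Matching on a.code <= b.code. A NULL in a compared column never satisfies the condition.
- a row (code=LS): matches 1 b row(s) → 1 output row(s).
- a row (code=NULL): no match → dropped.
- a row (code=LS): matches 1 b row(s) → 1 output row(s).
- a row (code=AX): matches 7 b row(s) → 7 output row(s).
- a row (code=LS): matches 1 b row(s) → 1 output row(s).
- a row (code=HP): matches 2 b row(s) → 2 output row(s).
- a row (code=FL): matches 4 b row(s) → 4 output row(s).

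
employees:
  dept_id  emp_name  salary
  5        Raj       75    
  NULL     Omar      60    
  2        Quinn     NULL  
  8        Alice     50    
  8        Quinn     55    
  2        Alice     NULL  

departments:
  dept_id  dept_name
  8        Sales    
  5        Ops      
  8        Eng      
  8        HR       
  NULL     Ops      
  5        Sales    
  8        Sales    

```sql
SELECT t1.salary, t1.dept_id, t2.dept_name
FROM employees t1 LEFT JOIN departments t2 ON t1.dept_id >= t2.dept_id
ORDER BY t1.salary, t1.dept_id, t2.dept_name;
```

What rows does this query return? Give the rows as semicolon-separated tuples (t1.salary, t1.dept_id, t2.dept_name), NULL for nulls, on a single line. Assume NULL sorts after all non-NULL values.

(50, 8, Eng); (50, 8, HR); (50, 8, Ops); (50, 8, Sales); (50, 8, Sales); (50, 8, Sales); (55, 8, Eng); (55, 8, HR); (55, 8, Ops); (55, 8, Sales); (55, 8, Sales); (55, 8, Sales); (60, NULL, NULL); (75, 5, Ops); (75, 5, Sales); (NULL, 2, NULL); (NULL, 2, NULL)

LEFT JOIN keeps every row from `employees`; unmatched rows get NULL for `departments`'s columns.
Matching on t1.dept_id >= t2.dept_id. A NULL in a compared column never satisfies the condition.
- t1[0] dept_id=5 → 2 match(es) in t2 → 2 row(s).
- t1[1] dept_id=NULL → no match; kept with NULLs on the t2 side.
- t1[2] dept_id=2 → no match; kept with NULLs on the t2 side.
- t1[3] dept_id=8 → 6 match(es) in t2 → 6 row(s).
- t1[4] dept_id=8 → 6 match(es) in t2 → 6 row(s).
- t1[5] dept_id=2 → no match; kept with NULLs on the t2 side.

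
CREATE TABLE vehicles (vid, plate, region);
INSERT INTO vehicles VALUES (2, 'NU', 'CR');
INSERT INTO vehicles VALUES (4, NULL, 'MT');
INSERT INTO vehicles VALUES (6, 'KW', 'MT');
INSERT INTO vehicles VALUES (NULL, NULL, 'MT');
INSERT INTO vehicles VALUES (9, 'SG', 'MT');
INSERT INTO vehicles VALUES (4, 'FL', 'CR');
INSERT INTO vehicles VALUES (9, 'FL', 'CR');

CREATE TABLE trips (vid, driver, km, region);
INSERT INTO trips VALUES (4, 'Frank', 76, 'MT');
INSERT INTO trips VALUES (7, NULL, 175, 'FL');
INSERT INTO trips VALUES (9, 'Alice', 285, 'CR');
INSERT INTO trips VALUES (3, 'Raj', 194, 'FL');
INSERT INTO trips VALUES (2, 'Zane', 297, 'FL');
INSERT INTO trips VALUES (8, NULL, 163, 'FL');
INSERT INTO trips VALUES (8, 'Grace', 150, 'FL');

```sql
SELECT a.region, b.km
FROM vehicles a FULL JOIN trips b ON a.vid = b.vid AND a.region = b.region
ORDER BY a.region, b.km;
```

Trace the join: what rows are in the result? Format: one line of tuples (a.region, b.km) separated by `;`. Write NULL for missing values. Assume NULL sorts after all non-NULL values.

(CR, 285); (CR, NULL); (CR, NULL); (MT, 76); (MT, NULL); (MT, NULL); (MT, NULL); (NULL, 150); (NULL, 163); (NULL, 175); (NULL, 194); (NULL, 297)

FULL OUTER JOIN keeps every row from both sides; unmatched rows get NULL for the other side's columns.
Matching on a.vid = b.vid AND a.region = b.region. A NULL in a compared column never satisfies the condition.
- vid=2, region=CR: no b row matches, row kept with b columns NULL.
- vid=4, region=MT: 1 matching b row(s), so 1 row(s) emitted.
- vid=6, region=MT: no b row matches, row kept with b columns NULL.
- vid=NULL, region=MT: no b row matches, row kept with b columns NULL.
- vid=9, region=MT: no b row matches, row kept with b columns NULL.
- vid=4, region=CR: no b row matches, row kept with b columns NULL.
- vid=9, region=CR: 1 matching b row(s), so 1 row(s) emitted.
- 5 row(s) from b found no a partner → padded with NULL.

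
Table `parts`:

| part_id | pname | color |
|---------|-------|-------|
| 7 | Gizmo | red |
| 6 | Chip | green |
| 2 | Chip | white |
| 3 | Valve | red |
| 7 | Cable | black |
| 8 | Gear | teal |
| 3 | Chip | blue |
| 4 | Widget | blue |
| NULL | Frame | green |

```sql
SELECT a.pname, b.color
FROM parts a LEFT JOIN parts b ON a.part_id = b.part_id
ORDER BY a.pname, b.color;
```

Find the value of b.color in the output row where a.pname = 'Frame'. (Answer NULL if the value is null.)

NULL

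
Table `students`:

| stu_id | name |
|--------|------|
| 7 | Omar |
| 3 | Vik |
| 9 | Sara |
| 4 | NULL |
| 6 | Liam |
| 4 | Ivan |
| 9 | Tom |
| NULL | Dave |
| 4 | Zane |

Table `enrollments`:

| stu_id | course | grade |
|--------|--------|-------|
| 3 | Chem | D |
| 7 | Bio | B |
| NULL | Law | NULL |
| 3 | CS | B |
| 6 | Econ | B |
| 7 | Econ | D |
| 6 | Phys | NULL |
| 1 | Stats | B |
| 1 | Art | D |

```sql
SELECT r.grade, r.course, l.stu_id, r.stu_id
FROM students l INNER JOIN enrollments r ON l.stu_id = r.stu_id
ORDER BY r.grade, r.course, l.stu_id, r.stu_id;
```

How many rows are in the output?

6

INNER JOIN keeps only pairs where the ON condition holds.
Matching on l.stu_id = r.stu_id. A NULL in a compared column never satisfies the condition.
Matched pairs: 6.
Total: 6 rows.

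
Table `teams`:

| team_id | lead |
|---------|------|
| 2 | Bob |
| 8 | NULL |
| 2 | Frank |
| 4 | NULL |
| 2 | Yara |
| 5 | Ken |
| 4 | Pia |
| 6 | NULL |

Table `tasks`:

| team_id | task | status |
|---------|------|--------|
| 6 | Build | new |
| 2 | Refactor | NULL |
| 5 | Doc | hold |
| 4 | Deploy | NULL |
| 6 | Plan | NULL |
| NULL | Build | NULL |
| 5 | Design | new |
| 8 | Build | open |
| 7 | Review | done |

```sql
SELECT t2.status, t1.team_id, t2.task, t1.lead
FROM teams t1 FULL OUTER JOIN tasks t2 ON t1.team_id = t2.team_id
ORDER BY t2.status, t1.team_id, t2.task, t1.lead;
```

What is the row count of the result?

FULL OUTER JOIN keeps every row from both sides; unmatched rows get NULL for the other side's columns.
Matching on t1.team_id = t2.team_id. A NULL in a compared column never satisfies the condition.
- t1[0] team_id=2 → 1 match(es) in t2 → 1 row(s).
- t1[1] team_id=8 → 1 match(es) in t2 → 1 row(s).
- t1[2] team_id=2 → 1 match(es) in t2 → 1 row(s).
- t1[3] team_id=4 → 1 match(es) in t2 → 1 row(s).
- t1[4] team_id=2 → 1 match(es) in t2 → 1 row(s).
- t1[5] team_id=5 → 2 match(es) in t2 → 2 row(s).
- t1[6] team_id=4 → 1 match(es) in t2 → 1 row(s).
- t1[7] team_id=6 → 2 match(es) in t2 → 2 row(s).
- 2 row(s) from t2 found no t1 partner → padded with NULL.
Total: 10 matched + 2 padded = 12 rows.

12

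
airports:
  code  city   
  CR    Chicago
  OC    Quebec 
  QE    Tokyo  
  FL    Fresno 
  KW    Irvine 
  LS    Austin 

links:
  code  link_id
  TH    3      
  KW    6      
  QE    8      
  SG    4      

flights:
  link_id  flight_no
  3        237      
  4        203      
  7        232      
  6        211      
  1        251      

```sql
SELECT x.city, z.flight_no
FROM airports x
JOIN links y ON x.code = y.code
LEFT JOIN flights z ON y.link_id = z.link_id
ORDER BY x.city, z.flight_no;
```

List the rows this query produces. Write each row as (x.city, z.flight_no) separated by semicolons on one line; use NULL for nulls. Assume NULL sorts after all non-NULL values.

(Irvine, 211); (Tokyo, NULL)

Evaluate left to right. First `airports x INNER JOIN links y` on code: 2 row(s).
Then LEFT JOIN `flights z` on link_id: each of those 2 rows is kept; rows whose y.link_id has no match in z get NULL for z's columns.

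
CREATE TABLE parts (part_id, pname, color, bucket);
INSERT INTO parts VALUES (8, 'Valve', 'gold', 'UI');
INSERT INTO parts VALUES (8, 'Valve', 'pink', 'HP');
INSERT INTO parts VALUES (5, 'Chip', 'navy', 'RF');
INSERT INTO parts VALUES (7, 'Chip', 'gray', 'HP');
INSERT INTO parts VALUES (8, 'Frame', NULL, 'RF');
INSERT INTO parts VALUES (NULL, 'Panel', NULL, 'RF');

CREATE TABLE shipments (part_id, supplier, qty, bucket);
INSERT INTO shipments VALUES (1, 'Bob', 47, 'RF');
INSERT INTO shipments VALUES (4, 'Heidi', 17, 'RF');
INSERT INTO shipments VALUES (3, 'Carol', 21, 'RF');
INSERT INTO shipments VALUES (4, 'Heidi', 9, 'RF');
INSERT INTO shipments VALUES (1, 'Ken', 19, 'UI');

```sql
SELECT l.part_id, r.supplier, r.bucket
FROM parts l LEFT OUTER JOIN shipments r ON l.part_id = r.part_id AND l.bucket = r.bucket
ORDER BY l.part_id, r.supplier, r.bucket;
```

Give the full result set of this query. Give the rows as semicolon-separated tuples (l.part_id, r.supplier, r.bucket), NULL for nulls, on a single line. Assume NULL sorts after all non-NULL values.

(5, NULL, NULL); (7, NULL, NULL); (8, NULL, NULL); (8, NULL, NULL); (8, NULL, NULL); (NULL, NULL, NULL)

LEFT JOIN keeps every row from `parts`; unmatched rows get NULL for `shipments`'s columns.
Matching on l.part_id = r.part_id AND l.bucket = r.bucket. A NULL in a compared column never satisfies the condition.
- l (part_id=8, bucket=UI) has no partner → padded with NULL.
- l (part_id=8, bucket=HP) has no partner → padded with NULL.
- l (part_id=5, bucket=RF) has no partner → padded with NULL.
- l (part_id=7, bucket=HP) has no partner → padded with NULL.
- l (part_id=8, bucket=RF) has no partner → padded with NULL.
- l (part_id=NULL, bucket=RF) has no partner → padded with NULL.
After projecting and ordering:
l.part_id | r.supplier | r.bucket
5 | NULL | NULL
7 | NULL | NULL
8 | NULL | NULL
8 | NULL | NULL
8 | NULL | NULL
NULL | NULL | NULL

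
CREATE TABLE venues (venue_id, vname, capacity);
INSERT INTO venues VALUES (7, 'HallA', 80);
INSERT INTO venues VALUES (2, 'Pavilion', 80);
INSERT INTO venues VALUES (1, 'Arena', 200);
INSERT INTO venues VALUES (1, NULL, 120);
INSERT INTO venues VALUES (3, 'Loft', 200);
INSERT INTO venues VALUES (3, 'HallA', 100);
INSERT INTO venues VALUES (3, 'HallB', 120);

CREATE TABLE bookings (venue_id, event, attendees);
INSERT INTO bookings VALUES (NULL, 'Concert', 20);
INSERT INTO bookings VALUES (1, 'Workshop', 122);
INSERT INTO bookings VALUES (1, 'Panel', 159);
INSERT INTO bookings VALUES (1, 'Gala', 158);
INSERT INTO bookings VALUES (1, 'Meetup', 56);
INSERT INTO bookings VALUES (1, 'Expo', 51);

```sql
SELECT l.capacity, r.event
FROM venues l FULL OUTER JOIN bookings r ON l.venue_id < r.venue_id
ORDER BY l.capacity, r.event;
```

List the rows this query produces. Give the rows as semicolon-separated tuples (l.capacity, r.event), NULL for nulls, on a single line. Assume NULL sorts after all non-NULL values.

(80, NULL); (80, NULL); (100, NULL); (120, NULL); (120, NULL); (200, NULL); (200, NULL); (NULL, Concert); (NULL, Expo); (NULL, Gala); (NULL, Meetup); (NULL, Panel); (NULL, Workshop)

FULL OUTER JOIN keeps every row from both sides; unmatched rows get NULL for the other side's columns.
Matching on l.venue_id < r.venue_id. A NULL in a compared column never satisfies the condition.
Matched pairs: 0; unmatched l rows kept: 7; unmatched r rows kept: 6.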